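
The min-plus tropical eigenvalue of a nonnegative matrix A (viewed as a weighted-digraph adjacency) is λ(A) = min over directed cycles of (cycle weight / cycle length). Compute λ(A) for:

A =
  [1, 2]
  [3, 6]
λ(A) = 1

Enumerate directed cycles and compute their means (weight / length). Sample:
  cycle 0 → 0: weight = 1, length = 1, mean = 1/1 ≈ 1.000
  cycle 1 → 1: weight = 6, length = 1, mean = 6/1 ≈ 6.000
  cycle 0 → 1 → 0: weight = 5, length = 2, mean = 5/2 ≈ 2.500
  cycle 1 → 0 → 1: weight = 5, length = 2, mean = 5/2 ≈ 2.500
Minimum mean = 1.000, attained e.g. along the cycle 0 → 0 with weight 1 and length 1. So λ(A) = 1/1 = 1.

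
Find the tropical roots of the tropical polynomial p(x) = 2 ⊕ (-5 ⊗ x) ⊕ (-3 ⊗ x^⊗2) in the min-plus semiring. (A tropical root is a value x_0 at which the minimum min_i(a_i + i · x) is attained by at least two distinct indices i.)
Roots: {-2, 7}

Each tropical root is a break point of the lower envelope of the lines y = a_i + i · x (there are 3 lines, with slopes 0, 1, ..., 2). Only the lines that attain the minimum somewhere contribute to roots; other lines are dominated. Here the surviving (envelope) indices are i = 2, i = 1, i = 0.
Intersections between consecutive envelope lines give the roots: for adjacent envelope indices i < j the intersection is x = (a_i − a_j) / (j − i). Reading off the sorted break points: {-2, 7}.
Verification: at each break x_0, at least two indices attain the minimum of min_i(a_i + i · x_0).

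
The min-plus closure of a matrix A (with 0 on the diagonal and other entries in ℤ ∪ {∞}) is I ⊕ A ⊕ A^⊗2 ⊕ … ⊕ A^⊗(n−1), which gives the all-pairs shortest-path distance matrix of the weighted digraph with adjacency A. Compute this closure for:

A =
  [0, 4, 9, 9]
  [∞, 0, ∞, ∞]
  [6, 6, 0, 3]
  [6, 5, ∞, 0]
Closure =
  [0, 4, 9, 9]
  [∞, 0, ∞, ∞]
  [6, 6, 0, 3]
  [6, 5, 15, 0]

This is the Floyd-Warshall all-pairs shortest-path computation. For each intermediate vertex k = 0, 1, …, 3, update dist[i][j] ← min(dist[i][j], dist[i][k] + dist[k][j]). The final matrix gives, for each (i, j), the minimum total weight of any directed path from i to j (possibly empty when i = j).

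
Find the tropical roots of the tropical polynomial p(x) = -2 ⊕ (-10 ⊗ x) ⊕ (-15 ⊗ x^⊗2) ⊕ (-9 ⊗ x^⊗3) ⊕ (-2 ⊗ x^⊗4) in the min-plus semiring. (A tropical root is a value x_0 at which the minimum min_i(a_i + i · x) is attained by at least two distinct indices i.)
Roots: {-7, -6, 5, 8}

Each tropical root is a break point of the lower envelope of the lines y = a_i + i · x (there are 5 lines, with slopes 0, 1, ..., 4). Only the lines that attain the minimum somewhere contribute to roots; other lines are dominated. Here the surviving (envelope) indices are i = 4, i = 3, i = 2, i = 1, i = 0.
Intersections between consecutive envelope lines give the roots: for adjacent envelope indices i < j the intersection is x = (a_i − a_j) / (j − i). Reading off the sorted break points: {-7, -6, 5, 8}.
Verification: at each break x_0, at least two indices attain the minimum of min_i(a_i + i · x_0).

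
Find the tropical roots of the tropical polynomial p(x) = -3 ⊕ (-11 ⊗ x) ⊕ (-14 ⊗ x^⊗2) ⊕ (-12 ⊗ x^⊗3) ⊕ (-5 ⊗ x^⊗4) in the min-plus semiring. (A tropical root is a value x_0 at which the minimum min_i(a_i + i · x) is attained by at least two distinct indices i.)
Roots: {-7, -2, 3, 8}

Each tropical root is a break point of the lower envelope of the lines y = a_i + i · x (there are 5 lines, with slopes 0, 1, ..., 4). Only the lines that attain the minimum somewhere contribute to roots; other lines are dominated. Here the surviving (envelope) indices are i = 4, i = 3, i = 2, i = 1, i = 0.
Intersections between consecutive envelope lines give the roots: for adjacent envelope indices i < j the intersection is x = (a_i − a_j) / (j − i). Reading off the sorted break points: {-7, -2, 3, 8}.
Verification: at each break x_0, at least two indices attain the minimum of min_i(a_i + i · x_0).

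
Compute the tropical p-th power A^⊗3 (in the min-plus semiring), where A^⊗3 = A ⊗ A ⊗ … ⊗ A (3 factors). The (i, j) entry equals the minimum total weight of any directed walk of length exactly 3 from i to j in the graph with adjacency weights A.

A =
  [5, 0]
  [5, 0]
A^⊗3 =
  [5, 0]
  [5, 0]

Each entry (A^⊗3)_ij equals the minimum over all length-3 walks i = v_0 → v_1 → … → v_3 = j of Σ_t A[v_t][v_{t+1}]. For example, for (i, j) = (0, 1) we minimise over 4 possible intermediate vertex sequences; the minimum is 0, attained along the walk 0 → 1 → 1 → 1.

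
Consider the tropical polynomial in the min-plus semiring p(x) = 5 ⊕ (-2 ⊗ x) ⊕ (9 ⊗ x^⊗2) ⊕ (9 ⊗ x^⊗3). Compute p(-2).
p(-2) = -4

A tropical monomial a ⊗ x^⊗i evaluates to a + i · x. Evaluating each term at x = -2:
  Term 0 contributes 5 + 0 · -2 = 5
  Term 1 contributes -2 + 1 · -2 = -4
  Term 2 contributes 9 + 2 · -2 = 5
  Term 3 contributes 9 + 3 · -2 = 3
p(-2) = ⊕ of these = min[5, -4, 5, 3] = -4.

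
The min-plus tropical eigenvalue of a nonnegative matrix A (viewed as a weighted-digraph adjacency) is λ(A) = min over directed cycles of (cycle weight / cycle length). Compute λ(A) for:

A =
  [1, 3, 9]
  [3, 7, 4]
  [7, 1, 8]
λ(A) = 1

Enumerate directed cycles and compute their means (weight / length). Sample:
  cycle 0 → 0: weight = 1, length = 1, mean = 1/1 ≈ 1.000
  cycle 1 → 1: weight = 7, length = 1, mean = 7/1 ≈ 7.000
  cycle 2 → 2: weight = 8, length = 1, mean = 8/1 ≈ 8.000
  cycle 0 → 1 → 0: weight = 6, length = 2, mean = 6/2 ≈ 3.000
  cycle 0 → 2 → 0: weight = 16, length = 2, mean = 16/2 ≈ 8.000
  cycle 1 → 0 → 1: weight = 6, length = 2, mean = 6/2 ≈ 3.000
Minimum mean = 1.000, attained e.g. along the cycle 0 → 0 with weight 1 and length 1. So λ(A) = 1/1 = 1.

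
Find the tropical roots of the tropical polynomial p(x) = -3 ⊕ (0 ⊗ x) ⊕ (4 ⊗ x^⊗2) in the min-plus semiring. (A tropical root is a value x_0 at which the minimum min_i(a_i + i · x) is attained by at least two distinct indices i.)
Roots: {-4, -3}

Each tropical root is a break point of the lower envelope of the lines y = a_i + i · x (there are 3 lines, with slopes 0, 1, ..., 2). Only the lines that attain the minimum somewhere contribute to roots; other lines are dominated. Here the surviving (envelope) indices are i = 2, i = 1, i = 0.
Intersections between consecutive envelope lines give the roots: for adjacent envelope indices i < j the intersection is x = (a_i − a_j) / (j − i). Reading off the sorted break points: {-4, -3}.
Verification: at each break x_0, at least two indices attain the minimum of min_i(a_i + i · x_0).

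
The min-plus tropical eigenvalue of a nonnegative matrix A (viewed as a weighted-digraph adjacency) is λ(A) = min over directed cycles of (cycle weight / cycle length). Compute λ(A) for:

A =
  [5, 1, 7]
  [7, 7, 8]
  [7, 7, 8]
λ(A) = 4

Enumerate directed cycles and compute their means (weight / length). Sample:
  cycle 0 → 0: weight = 5, length = 1, mean = 5/1 ≈ 5.000
  cycle 1 → 1: weight = 7, length = 1, mean = 7/1 ≈ 7.000
  cycle 2 → 2: weight = 8, length = 1, mean = 8/1 ≈ 8.000
  cycle 0 → 1 → 0: weight = 8, length = 2, mean = 8/2 ≈ 4.000
  cycle 0 → 2 → 0: weight = 14, length = 2, mean = 14/2 ≈ 7.000
  cycle 1 → 0 → 1: weight = 8, length = 2, mean = 8/2 ≈ 4.000
Minimum mean = 4.000, attained e.g. along the cycle 0 → 1 → 0 with weight 8 and length 2. So λ(A) = 8/2 = 4.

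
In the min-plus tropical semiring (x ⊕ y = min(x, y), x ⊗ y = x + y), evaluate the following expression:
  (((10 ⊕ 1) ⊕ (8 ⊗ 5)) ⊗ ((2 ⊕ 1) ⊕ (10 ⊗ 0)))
(((10 ⊕ 1) ⊕ (8 ⊗ 5)) ⊗ ((2 ⊕ 1) ⊕ (10 ⊗ 0))) = 2

Expand innermost to outermost. Recall ⊕ takes the minimum of its arguments and ⊗ takes their sum. Working out the expression (((10 ⊕ 1) ⊕ (8 ⊗ 5)) ⊗ ((2 ⊕ 1) ⊕ (10 ⊗ 0))) gives 2.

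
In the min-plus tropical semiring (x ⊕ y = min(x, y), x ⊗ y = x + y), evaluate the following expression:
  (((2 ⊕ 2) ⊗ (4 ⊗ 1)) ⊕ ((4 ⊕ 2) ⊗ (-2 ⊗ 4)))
(((2 ⊕ 2) ⊗ (4 ⊗ 1)) ⊕ ((4 ⊕ 2) ⊗ (-2 ⊗ 4))) = 4

Expand innermost to outermost. Recall ⊕ takes the minimum of its arguments and ⊗ takes their sum. Working out the expression (((2 ⊕ 2) ⊗ (4 ⊗ 1)) ⊕ ((4 ⊕ 2) ⊗ (-2 ⊗ 4))) gives 4.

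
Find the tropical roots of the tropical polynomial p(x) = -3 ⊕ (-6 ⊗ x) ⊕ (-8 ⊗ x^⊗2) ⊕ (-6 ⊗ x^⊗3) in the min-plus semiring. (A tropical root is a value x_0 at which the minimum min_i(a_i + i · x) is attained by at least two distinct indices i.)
Roots: {-2, 2, 3}

Each tropical root is a break point of the lower envelope of the lines y = a_i + i · x (there are 4 lines, with slopes 0, 1, ..., 3). Only the lines that attain the minimum somewhere contribute to roots; other lines are dominated. Here the surviving (envelope) indices are i = 3, i = 2, i = 1, i = 0.
Intersections between consecutive envelope lines give the roots: for adjacent envelope indices i < j the intersection is x = (a_i − a_j) / (j − i). Reading off the sorted break points: {-2, 2, 3}.
Verification: at each break x_0, at least two indices attain the minimum of min_i(a_i + i · x_0).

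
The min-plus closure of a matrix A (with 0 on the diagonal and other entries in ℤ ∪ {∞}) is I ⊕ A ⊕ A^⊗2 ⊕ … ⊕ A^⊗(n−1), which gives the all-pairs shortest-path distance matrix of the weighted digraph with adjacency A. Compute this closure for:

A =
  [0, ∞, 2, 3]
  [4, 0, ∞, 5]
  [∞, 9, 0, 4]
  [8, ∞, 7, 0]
Closure =
  [0, 11, 2, 3]
  [4, 0, 6, 5]
  [12, 9, 0, 4]
  [8, 16, 7, 0]

This is the Floyd-Warshall all-pairs shortest-path computation. For each intermediate vertex k = 0, 1, …, 3, update dist[i][j] ← min(dist[i][j], dist[i][k] + dist[k][j]). The final matrix gives, for each (i, j), the minimum total weight of any directed path from i to j (possibly empty when i = j).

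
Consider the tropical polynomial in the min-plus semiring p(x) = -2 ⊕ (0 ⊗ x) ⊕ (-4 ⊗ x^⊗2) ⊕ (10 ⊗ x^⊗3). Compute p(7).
p(7) = -2

A tropical monomial a ⊗ x^⊗i evaluates to a + i · x. Evaluating each term at x = 7:
  Term 0 contributes -2 + 0 · 7 = -2
  Term 1 contributes 0 + 1 · 7 = 7
  Term 2 contributes -4 + 2 · 7 = 10
  Term 3 contributes 10 + 3 · 7 = 31
p(7) = ⊕ of these = min[-2, 7, 10, 31] = -2.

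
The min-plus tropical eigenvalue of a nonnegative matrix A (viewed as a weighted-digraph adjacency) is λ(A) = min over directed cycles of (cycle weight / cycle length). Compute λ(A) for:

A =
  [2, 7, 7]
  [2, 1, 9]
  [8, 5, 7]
λ(A) = 1

Enumerate directed cycles and compute their means (weight / length). Sample:
  cycle 0 → 0: weight = 2, length = 1, mean = 2/1 ≈ 2.000
  cycle 1 → 1: weight = 1, length = 1, mean = 1/1 ≈ 1.000
  cycle 2 → 2: weight = 7, length = 1, mean = 7/1 ≈ 7.000
  cycle 0 → 1 → 0: weight = 9, length = 2, mean = 9/2 ≈ 4.500
  cycle 0 → 2 → 0: weight = 15, length = 2, mean = 15/2 ≈ 7.500
  cycle 1 → 0 → 1: weight = 9, length = 2, mean = 9/2 ≈ 4.500
Minimum mean = 1.000, attained e.g. along the cycle 1 → 1 with weight 1 and length 1. So λ(A) = 1/1 = 1.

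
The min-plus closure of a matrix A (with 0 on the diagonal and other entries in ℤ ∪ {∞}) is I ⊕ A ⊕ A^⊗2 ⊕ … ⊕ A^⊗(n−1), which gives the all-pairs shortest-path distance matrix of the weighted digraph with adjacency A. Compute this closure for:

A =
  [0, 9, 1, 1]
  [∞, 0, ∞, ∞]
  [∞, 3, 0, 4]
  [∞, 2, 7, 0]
Closure =
  [0, 3, 1, 1]
  [∞, 0, ∞, ∞]
  [∞, 3, 0, 4]
  [∞, 2, 7, 0]

This is the Floyd-Warshall all-pairs shortest-path computation. For each intermediate vertex k = 0, 1, …, 3, update dist[i][j] ← min(dist[i][j], dist[i][k] + dist[k][j]). The final matrix gives, for each (i, j), the minimum total weight of any directed path from i to j (possibly empty when i = j).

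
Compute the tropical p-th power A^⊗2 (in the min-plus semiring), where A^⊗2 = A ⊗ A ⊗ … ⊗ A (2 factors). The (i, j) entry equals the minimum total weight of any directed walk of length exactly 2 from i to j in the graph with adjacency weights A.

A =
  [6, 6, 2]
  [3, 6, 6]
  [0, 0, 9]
A^⊗2 =
  [2, 2, 8]
  [6, 6, 5]
  [3, 6, 2]

Each entry (A^⊗2)_ij equals the minimum over all length-2 walks i = v_0 → v_1 → … → v_2 = j of Σ_t A[v_t][v_{t+1}]. For example, for (i, j) = (0, 2) we minimise over 3 possible intermediate vertex sequences; the minimum is 8, attained along the walk 0 → 0 → 2.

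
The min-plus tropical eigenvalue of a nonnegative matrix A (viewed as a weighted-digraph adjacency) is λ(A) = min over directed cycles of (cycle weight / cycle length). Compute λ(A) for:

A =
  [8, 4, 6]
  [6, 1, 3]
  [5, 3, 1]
λ(A) = 1

Enumerate directed cycles and compute their means (weight / length). Sample:
  cycle 0 → 0: weight = 8, length = 1, mean = 8/1 ≈ 8.000
  cycle 1 → 1: weight = 1, length = 1, mean = 1/1 ≈ 1.000
  cycle 2 → 2: weight = 1, length = 1, mean = 1/1 ≈ 1.000
  cycle 0 → 1 → 0: weight = 10, length = 2, mean = 10/2 ≈ 5.000
  cycle 0 → 2 → 0: weight = 11, length = 2, mean = 11/2 ≈ 5.500
  cycle 1 → 0 → 1: weight = 10, length = 2, mean = 10/2 ≈ 5.000
Minimum mean = 1.000, attained e.g. along the cycle 1 → 1 with weight 1 and length 1. So λ(A) = 1/1 = 1.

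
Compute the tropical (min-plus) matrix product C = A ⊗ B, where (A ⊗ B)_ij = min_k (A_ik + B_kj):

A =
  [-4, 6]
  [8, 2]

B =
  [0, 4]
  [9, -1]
A ⊗ B =
  [-4, 0]
  [8, 1]

Apply the min-plus product entry-by-entry:
  C[0][0] = min over k of (A[0][0] + B[0][0] = -4 + 0 = -4, A[0][1] + B[1][0] = 6 + 9 = 15) = -4 (attained at k = 0)
  C[0][1] = min over k of (A[0][0] + B[0][1] = -4 + 4 = 0, A[0][1] + B[1][1] = 6 + -1 = 5) = 0 (attained at k = 0)
  C[1][0] = min over k of (A[1][0] + B[0][0] = 8 + 0 = 8, A[1][1] + B[1][0] = 2 + 9 = 11) = 8 (attained at k = 0)
  C[1][1] = min over k of (A[1][0] + B[0][1] = 8 + 4 = 12, A[1][1] + B[1][1] = 2 + -1 = 1) = 1 (attained at k = 1)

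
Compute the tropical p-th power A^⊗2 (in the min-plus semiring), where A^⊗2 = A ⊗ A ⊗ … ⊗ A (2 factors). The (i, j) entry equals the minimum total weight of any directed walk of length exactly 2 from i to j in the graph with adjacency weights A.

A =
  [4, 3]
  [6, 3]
A^⊗2 =
  [8, 6]
  [9, 6]

Each entry (A^⊗2)_ij equals the minimum over all length-2 walks i = v_0 → v_1 → … → v_2 = j of Σ_t A[v_t][v_{t+1}]. For example, for (i, j) = (0, 1) we minimise over 2 possible intermediate vertex sequences; the minimum is 6, attained along the walk 0 → 1 → 1.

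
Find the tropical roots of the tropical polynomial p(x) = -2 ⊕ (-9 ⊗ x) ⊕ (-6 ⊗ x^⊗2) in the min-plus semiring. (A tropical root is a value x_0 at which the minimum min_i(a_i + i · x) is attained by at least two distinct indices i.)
Roots: {-3, 7}

Each tropical root is a break point of the lower envelope of the lines y = a_i + i · x (there are 3 lines, with slopes 0, 1, ..., 2). Only the lines that attain the minimum somewhere contribute to roots; other lines are dominated. Here the surviving (envelope) indices are i = 2, i = 1, i = 0.
Intersections between consecutive envelope lines give the roots: for adjacent envelope indices i < j the intersection is x = (a_i − a_j) / (j − i). Reading off the sorted break points: {-3, 7}.
Verification: at each break x_0, at least two indices attain the minimum of min_i(a_i + i · x_0).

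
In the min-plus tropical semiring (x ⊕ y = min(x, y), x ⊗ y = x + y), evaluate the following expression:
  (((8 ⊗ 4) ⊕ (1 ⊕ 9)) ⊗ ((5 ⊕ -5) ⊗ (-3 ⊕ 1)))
(((8 ⊗ 4) ⊕ (1 ⊕ 9)) ⊗ ((5 ⊕ -5) ⊗ (-3 ⊕ 1))) = -7

Expand innermost to outermost. Recall ⊕ takes the minimum of its arguments and ⊗ takes their sum. Working out the expression (((8 ⊗ 4) ⊕ (1 ⊕ 9)) ⊗ ((5 ⊕ -5) ⊗ (-3 ⊕ 1))) gives -7.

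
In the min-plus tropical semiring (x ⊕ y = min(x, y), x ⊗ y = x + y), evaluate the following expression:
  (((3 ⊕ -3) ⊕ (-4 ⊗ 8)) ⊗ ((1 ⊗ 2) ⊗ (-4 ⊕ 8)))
(((3 ⊕ -3) ⊕ (-4 ⊗ 8)) ⊗ ((1 ⊗ 2) ⊗ (-4 ⊕ 8))) = -4

Expand innermost to outermost. Recall ⊕ takes the minimum of its arguments and ⊗ takes their sum. Working out the expression (((3 ⊕ -3) ⊕ (-4 ⊗ 8)) ⊗ ((1 ⊗ 2) ⊗ (-4 ⊕ 8))) gives -4.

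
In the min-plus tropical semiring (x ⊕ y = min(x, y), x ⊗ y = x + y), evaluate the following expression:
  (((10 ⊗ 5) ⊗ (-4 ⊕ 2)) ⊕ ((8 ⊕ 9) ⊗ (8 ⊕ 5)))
(((10 ⊗ 5) ⊗ (-4 ⊕ 2)) ⊕ ((8 ⊕ 9) ⊗ (8 ⊕ 5))) = 11

Expand innermost to outermost. Recall ⊕ takes the minimum of its arguments and ⊗ takes their sum. Working out the expression (((10 ⊗ 5) ⊗ (-4 ⊕ 2)) ⊕ ((8 ⊕ 9) ⊗ (8 ⊕ 5))) gives 11.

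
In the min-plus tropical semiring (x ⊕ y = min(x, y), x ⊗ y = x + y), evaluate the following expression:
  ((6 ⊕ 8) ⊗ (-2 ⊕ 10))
((6 ⊕ 8) ⊗ (-2 ⊕ 10)) = 4

Expand innermost to outermost. Recall ⊕ takes the minimum of its arguments and ⊗ takes their sum. Working out the expression ((6 ⊕ 8) ⊗ (-2 ⊕ 10)) gives 4.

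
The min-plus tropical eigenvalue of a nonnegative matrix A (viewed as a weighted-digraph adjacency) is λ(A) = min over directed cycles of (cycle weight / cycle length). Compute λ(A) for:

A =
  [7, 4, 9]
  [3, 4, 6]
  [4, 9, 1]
λ(A) = 1

Enumerate directed cycles and compute their means (weight / length). Sample:
  cycle 0 → 0: weight = 7, length = 1, mean = 7/1 ≈ 7.000
  cycle 1 → 1: weight = 4, length = 1, mean = 4/1 ≈ 4.000
  cycle 2 → 2: weight = 1, length = 1, mean = 1/1 ≈ 1.000
  cycle 0 → 1 → 0: weight = 7, length = 2, mean = 7/2 ≈ 3.500
  cycle 0 → 2 → 0: weight = 13, length = 2, mean = 13/2 ≈ 6.500
  cycle 1 → 0 → 1: weight = 7, length = 2, mean = 7/2 ≈ 3.500
Minimum mean = 1.000, attained e.g. along the cycle 2 → 2 with weight 1 and length 1. So λ(A) = 1/1 = 1.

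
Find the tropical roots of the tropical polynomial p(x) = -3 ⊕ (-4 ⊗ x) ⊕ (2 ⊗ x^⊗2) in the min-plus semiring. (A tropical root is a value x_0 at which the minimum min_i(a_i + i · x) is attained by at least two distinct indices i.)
Roots: {-6, 1}

Each tropical root is a break point of the lower envelope of the lines y = a_i + i · x (there are 3 lines, with slopes 0, 1, ..., 2). Only the lines that attain the minimum somewhere contribute to roots; other lines are dominated. Here the surviving (envelope) indices are i = 2, i = 1, i = 0.
Intersections between consecutive envelope lines give the roots: for adjacent envelope indices i < j the intersection is x = (a_i − a_j) / (j − i). Reading off the sorted break points: {-6, 1}.
Verification: at each break x_0, at least two indices attain the minimum of min_i(a_i + i · x_0).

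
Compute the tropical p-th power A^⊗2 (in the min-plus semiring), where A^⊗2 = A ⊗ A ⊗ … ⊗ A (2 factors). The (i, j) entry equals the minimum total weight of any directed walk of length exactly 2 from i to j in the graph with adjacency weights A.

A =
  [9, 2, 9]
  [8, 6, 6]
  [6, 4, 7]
A^⊗2 =
  [10, 8, 8]
  [12, 10, 12]
  [12, 8, 10]

Each entry (A^⊗2)_ij equals the minimum over all length-2 walks i = v_0 → v_1 → … → v_2 = j of Σ_t A[v_t][v_{t+1}]. For example, for (i, j) = (0, 2) we minimise over 3 possible intermediate vertex sequences; the minimum is 8, attained along the walk 0 → 1 → 2.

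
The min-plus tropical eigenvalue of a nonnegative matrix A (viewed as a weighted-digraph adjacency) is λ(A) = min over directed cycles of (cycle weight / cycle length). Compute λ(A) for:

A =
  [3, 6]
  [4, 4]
λ(A) = 3

Enumerate directed cycles and compute their means (weight / length). Sample:
  cycle 0 → 0: weight = 3, length = 1, mean = 3/1 ≈ 3.000
  cycle 1 → 1: weight = 4, length = 1, mean = 4/1 ≈ 4.000
  cycle 0 → 1 → 0: weight = 10, length = 2, mean = 10/2 ≈ 5.000
  cycle 1 → 0 → 1: weight = 10, length = 2, mean = 10/2 ≈ 5.000
Minimum mean = 3.000, attained e.g. along the cycle 0 → 0 with weight 3 and length 1. So λ(A) = 3/1 = 3.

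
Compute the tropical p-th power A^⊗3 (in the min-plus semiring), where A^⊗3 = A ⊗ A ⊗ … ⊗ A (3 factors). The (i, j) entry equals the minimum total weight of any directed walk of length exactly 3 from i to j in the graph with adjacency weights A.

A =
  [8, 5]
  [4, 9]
A^⊗3 =
  [17, 14]
  [13, 17]

Each entry (A^⊗3)_ij equals the minimum over all length-3 walks i = v_0 → v_1 → … → v_3 = j of Σ_t A[v_t][v_{t+1}]. For example, for (i, j) = (0, 1) we minimise over 4 possible intermediate vertex sequences; the minimum is 14, attained along the walk 0 → 1 → 0 → 1.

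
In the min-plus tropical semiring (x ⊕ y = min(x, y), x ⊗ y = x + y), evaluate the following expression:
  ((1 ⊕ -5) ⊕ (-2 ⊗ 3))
((1 ⊕ -5) ⊕ (-2 ⊗ 3)) = -5

Expand innermost to outermost. Recall ⊕ takes the minimum of its arguments and ⊗ takes their sum. Working out the expression ((1 ⊕ -5) ⊕ (-2 ⊗ 3)) gives -5.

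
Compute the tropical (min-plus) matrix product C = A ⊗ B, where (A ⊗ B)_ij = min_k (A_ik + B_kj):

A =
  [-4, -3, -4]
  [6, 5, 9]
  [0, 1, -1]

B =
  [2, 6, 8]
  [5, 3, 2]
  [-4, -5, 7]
A ⊗ B =
  [-8, -9, -1]
  [5, 4, 7]
  [-5, -6, 3]

Apply the min-plus product entry-by-entry:
  C[0][0] = min over k of (A[0][0] + B[0][0] = -4 + 2 = -2, A[0][1] + B[1][0] = -3 + 5 = 2, A[0][2] + B[2][0] = -4 + -4 = -8) = -8 (attained at k = 2)
  C[0][1] = min over k of (A[0][0] + B[0][1] = -4 + 6 = 2, A[0][1] + B[1][1] = -3 + 3 = 0, A[0][2] + B[2][1] = -4 + -5 = -9) = -9 (attained at k = 2)
  C[0][2] = min over k of (A[0][0] + B[0][2] = -4 + 8 = 4, A[0][1] + B[1][2] = -3 + 2 = -1, A[0][2] + B[2][2] = -4 + 7 = 3) = -1 (attained at k = 1)
  C[1][0] = min over k of (A[1][0] + B[0][0] = 6 + 2 = 8, A[1][1] + B[1][0] = 5 + 5 = 10, A[1][2] + B[2][0] = 9 + -4 = 5) = 5 (attained at k = 2)
  C[1][1] = min over k of (A[1][0] + B[0][1] = 6 + 6 = 12, A[1][1] + B[1][1] = 5 + 3 = 8, A[1][2] + B[2][1] = 9 + -5 = 4) = 4 (attained at k = 2)
  C[1][2] = min over k of (A[1][0] + B[0][2] = 6 + 8 = 14, A[1][1] + B[1][2] = 5 + 2 = 7, A[1][2] + B[2][2] = 9 + 7 = 16) = 7 (attained at k = 1)
  C[2][0] = min over k of (A[2][0] + B[0][0] = 0 + 2 = 2, A[2][1] + B[1][0] = 1 + 5 = 6, A[2][2] + B[2][0] = -1 + -4 = -5) = -5 (attained at k = 2)
  C[2][1] = min over k of (A[2][0] + B[0][1] = 0 + 6 = 6, A[2][1] + B[1][1] = 1 + 3 = 4, A[2][2] + B[2][1] = -1 + -5 = -6) = -6 (attained at k = 2)
  C[2][2] = min over k of (A[2][0] + B[0][2] = 0 + 8 = 8, A[2][1] + B[1][2] = 1 + 2 = 3, A[2][2] + B[2][2] = -1 + 7 = 6) = 3 (attained at k = 1)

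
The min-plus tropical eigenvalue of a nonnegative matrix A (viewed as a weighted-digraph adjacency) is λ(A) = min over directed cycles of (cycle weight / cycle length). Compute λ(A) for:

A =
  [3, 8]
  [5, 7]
λ(A) = 3

Enumerate directed cycles and compute their means (weight / length). Sample:
  cycle 0 → 0: weight = 3, length = 1, mean = 3/1 ≈ 3.000
  cycle 1 → 1: weight = 7, length = 1, mean = 7/1 ≈ 7.000
  cycle 0 → 1 → 0: weight = 13, length = 2, mean = 13/2 ≈ 6.500
  cycle 1 → 0 → 1: weight = 13, length = 2, mean = 13/2 ≈ 6.500
Minimum mean = 3.000, attained e.g. along the cycle 0 → 0 with weight 3 and length 1. So λ(A) = 3/1 = 3.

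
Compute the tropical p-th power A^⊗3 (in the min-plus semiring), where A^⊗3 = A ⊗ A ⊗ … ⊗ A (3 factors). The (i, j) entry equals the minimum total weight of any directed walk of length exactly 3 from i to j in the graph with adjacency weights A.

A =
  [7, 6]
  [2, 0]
A^⊗3 =
  [8, 6]
  [2, 0]

Each entry (A^⊗3)_ij equals the minimum over all length-3 walks i = v_0 → v_1 → … → v_3 = j of Σ_t A[v_t][v_{t+1}]. For example, for (i, j) = (0, 1) we minimise over 4 possible intermediate vertex sequences; the minimum is 6, attained along the walk 0 → 1 → 1 → 1.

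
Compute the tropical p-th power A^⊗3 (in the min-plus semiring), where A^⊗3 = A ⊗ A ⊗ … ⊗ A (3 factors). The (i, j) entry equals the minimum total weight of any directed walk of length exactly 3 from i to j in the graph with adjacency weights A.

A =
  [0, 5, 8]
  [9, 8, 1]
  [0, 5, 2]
A^⊗3 =
  [0, 5, 6]
  [1, 6, 5]
  [0, 5, 6]

Each entry (A^⊗3)_ij equals the minimum over all length-3 walks i = v_0 → v_1 → … → v_3 = j of Σ_t A[v_t][v_{t+1}]. For example, for (i, j) = (0, 2) we minimise over 9 possible intermediate vertex sequences; the minimum is 6, attained along the walk 0 → 0 → 1 → 2.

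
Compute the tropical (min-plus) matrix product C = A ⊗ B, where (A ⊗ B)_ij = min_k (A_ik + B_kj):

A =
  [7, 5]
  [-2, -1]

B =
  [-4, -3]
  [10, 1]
A ⊗ B =
  [3, 4]
  [-6, -5]

Apply the min-plus product entry-by-entry:
  C[0][0] = min over k of (A[0][0] + B[0][0] = 7 + -4 = 3, A[0][1] + B[1][0] = 5 + 10 = 15) = 3 (attained at k = 0)
  C[0][1] = min over k of (A[0][0] + B[0][1] = 7 + -3 = 4, A[0][1] + B[1][1] = 5 + 1 = 6) = 4 (attained at k = 0)
  C[1][0] = min over k of (A[1][0] + B[0][0] = -2 + -4 = -6, A[1][1] + B[1][0] = -1 + 10 = 9) = -6 (attained at k = 0)
  C[1][1] = min over k of (A[1][0] + B[0][1] = -2 + -3 = -5, A[1][1] + B[1][1] = -1 + 1 = 0) = -5 (attained at k = 0)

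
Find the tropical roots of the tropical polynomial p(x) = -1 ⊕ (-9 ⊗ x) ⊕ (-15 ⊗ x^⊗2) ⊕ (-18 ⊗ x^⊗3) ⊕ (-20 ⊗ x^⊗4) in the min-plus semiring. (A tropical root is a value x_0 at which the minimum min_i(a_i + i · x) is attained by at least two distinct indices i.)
Roots: {2, 3, 6, 8}

Each tropical root is a break point of the lower envelope of the lines y = a_i + i · x (there are 5 lines, with slopes 0, 1, ..., 4). Only the lines that attain the minimum somewhere contribute to roots; other lines are dominated. Here the surviving (envelope) indices are i = 4, i = 3, i = 2, i = 1, i = 0.
Intersections between consecutive envelope lines give the roots: for adjacent envelope indices i < j the intersection is x = (a_i − a_j) / (j − i). Reading off the sorted break points: {2, 3, 6, 8}.
Verification: at each break x_0, at least two indices attain the minimum of min_i(a_i + i · x_0).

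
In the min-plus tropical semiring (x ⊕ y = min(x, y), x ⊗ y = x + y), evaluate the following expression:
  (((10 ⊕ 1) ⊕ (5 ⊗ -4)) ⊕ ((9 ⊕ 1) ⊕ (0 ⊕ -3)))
(((10 ⊕ 1) ⊕ (5 ⊗ -4)) ⊕ ((9 ⊕ 1) ⊕ (0 ⊕ -3))) = -3

Expand innermost to outermost. Recall ⊕ takes the minimum of its arguments and ⊗ takes their sum. Working out the expression (((10 ⊕ 1) ⊕ (5 ⊗ -4)) ⊕ ((9 ⊕ 1) ⊕ (0 ⊕ -3))) gives -3.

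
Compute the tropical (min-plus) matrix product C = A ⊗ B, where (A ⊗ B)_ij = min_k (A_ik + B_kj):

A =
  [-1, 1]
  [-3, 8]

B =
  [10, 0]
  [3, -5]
A ⊗ B =
  [4, -4]
  [7, -3]

Apply the min-plus product entry-by-entry:
  C[0][0] = min over k of (A[0][0] + B[0][0] = -1 + 10 = 9, A[0][1] + B[1][0] = 1 + 3 = 4) = 4 (attained at k = 1)
  C[0][1] = min over k of (A[0][0] + B[0][1] = -1 + 0 = -1, A[0][1] + B[1][1] = 1 + -5 = -4) = -4 (attained at k = 1)
  C[1][0] = min over k of (A[1][0] + B[0][0] = -3 + 10 = 7, A[1][1] + B[1][0] = 8 + 3 = 11) = 7 (attained at k = 0)
  C[1][1] = min over k of (A[1][0] + B[0][1] = -3 + 0 = -3, A[1][1] + B[1][1] = 8 + -5 = 3) = -3 (attained at k = 0)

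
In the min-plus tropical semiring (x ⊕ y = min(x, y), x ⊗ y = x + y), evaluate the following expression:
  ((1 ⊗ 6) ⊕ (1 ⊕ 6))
((1 ⊗ 6) ⊕ (1 ⊕ 6)) = 1

Expand innermost to outermost. Recall ⊕ takes the minimum of its arguments and ⊗ takes their sum. Working out the expression ((1 ⊗ 6) ⊕ (1 ⊕ 6)) gives 1.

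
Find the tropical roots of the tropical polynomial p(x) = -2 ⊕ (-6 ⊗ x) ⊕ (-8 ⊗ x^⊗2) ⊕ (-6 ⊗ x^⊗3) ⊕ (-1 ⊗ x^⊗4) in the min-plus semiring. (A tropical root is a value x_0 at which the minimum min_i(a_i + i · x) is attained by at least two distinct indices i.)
Roots: {-5, -2, 2, 4}

Each tropical root is a break point of the lower envelope of the lines y = a_i + i · x (there are 5 lines, with slopes 0, 1, ..., 4). Only the lines that attain the minimum somewhere contribute to roots; other lines are dominated. Here the surviving (envelope) indices are i = 4, i = 3, i = 2, i = 1, i = 0.
Intersections between consecutive envelope lines give the roots: for adjacent envelope indices i < j the intersection is x = (a_i − a_j) / (j − i). Reading off the sorted break points: {-5, -2, 2, 4}.
Verification: at each break x_0, at least two indices attain the minimum of min_i(a_i + i · x_0).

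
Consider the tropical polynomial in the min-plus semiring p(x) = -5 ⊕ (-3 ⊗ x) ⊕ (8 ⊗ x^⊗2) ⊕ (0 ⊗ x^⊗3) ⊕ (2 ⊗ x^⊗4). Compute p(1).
p(1) = -5

A tropical monomial a ⊗ x^⊗i evaluates to a + i · x. Evaluating each term at x = 1:
  Term 0 contributes -5 + 0 · 1 = -5
  Term 1 contributes -3 + 1 · 1 = -2
  Term 2 contributes 8 + 2 · 1 = 10
  Term 3 contributes 0 + 3 · 1 = 3
  Term 4 contributes 2 + 4 · 1 = 6
p(1) = ⊕ of these = min[-5, -2, 10, 3, 6] = -5.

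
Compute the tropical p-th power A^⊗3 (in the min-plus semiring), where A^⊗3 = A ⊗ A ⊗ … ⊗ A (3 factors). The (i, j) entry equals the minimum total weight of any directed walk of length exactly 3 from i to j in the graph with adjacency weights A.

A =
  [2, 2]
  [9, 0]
A^⊗3 =
  [6, 2]
  [9, 0]

Each entry (A^⊗3)_ij equals the minimum over all length-3 walks i = v_0 → v_1 → … → v_3 = j of Σ_t A[v_t][v_{t+1}]. For example, for (i, j) = (0, 1) we minimise over 4 possible intermediate vertex sequences; the minimum is 2, attained along the walk 0 → 1 → 1 → 1.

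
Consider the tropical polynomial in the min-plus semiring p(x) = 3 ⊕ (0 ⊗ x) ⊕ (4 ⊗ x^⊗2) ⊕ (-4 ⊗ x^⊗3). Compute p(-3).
p(-3) = -13

A tropical monomial a ⊗ x^⊗i evaluates to a + i · x. Evaluating each term at x = -3:
  Term 0 contributes 3 + 0 · -3 = 3
  Term 1 contributes 0 + 1 · -3 = -3
  Term 2 contributes 4 + 2 · -3 = -2
  Term 3 contributes -4 + 3 · -3 = -13
p(-3) = ⊕ of these = min[3, -3, -2, -13] = -13.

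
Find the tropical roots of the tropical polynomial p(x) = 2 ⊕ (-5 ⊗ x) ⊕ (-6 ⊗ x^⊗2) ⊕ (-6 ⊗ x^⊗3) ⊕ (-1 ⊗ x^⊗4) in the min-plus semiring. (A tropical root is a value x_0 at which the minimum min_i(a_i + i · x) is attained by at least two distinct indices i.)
Roots: {-5, 0, 1, 7}

Each tropical root is a break point of the lower envelope of the lines y = a_i + i · x (there are 5 lines, with slopes 0, 1, ..., 4). Only the lines that attain the minimum somewhere contribute to roots; other lines are dominated. Here the surviving (envelope) indices are i = 4, i = 3, i = 2, i = 1, i = 0.
Intersections between consecutive envelope lines give the roots: for adjacent envelope indices i < j the intersection is x = (a_i − a_j) / (j − i). Reading off the sorted break points: {-5, 0, 1, 7}.
Verification: at each break x_0, at least two indices attain the minimum of min_i(a_i + i · x_0).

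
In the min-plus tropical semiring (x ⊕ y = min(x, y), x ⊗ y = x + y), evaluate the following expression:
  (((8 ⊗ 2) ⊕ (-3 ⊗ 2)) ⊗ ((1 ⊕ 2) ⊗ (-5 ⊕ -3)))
(((8 ⊗ 2) ⊕ (-3 ⊗ 2)) ⊗ ((1 ⊕ 2) ⊗ (-5 ⊕ -3))) = -5

Expand innermost to outermost. Recall ⊕ takes the minimum of its arguments and ⊗ takes their sum. Working out the expression (((8 ⊗ 2) ⊕ (-3 ⊗ 2)) ⊗ ((1 ⊕ 2) ⊗ (-5 ⊕ -3))) gives -5.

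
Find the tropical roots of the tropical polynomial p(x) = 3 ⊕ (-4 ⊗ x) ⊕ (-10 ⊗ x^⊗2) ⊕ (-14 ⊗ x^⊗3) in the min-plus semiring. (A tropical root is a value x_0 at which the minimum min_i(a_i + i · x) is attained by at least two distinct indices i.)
Roots: {4, 6, 7}

Each tropical root is a break point of the lower envelope of the lines y = a_i + i · x (there are 4 lines, with slopes 0, 1, ..., 3). Only the lines that attain the minimum somewhere contribute to roots; other lines are dominated. Here the surviving (envelope) indices are i = 3, i = 2, i = 1, i = 0.
Intersections between consecutive envelope lines give the roots: for adjacent envelope indices i < j the intersection is x = (a_i − a_j) / (j − i). Reading off the sorted break points: {4, 6, 7}.
Verification: at each break x_0, at least two indices attain the minimum of min_i(a_i + i · x_0).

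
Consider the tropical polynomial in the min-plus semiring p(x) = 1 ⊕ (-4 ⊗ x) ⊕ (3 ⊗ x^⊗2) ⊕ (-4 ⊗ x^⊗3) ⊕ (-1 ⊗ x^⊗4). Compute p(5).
p(5) = 1

A tropical monomial a ⊗ x^⊗i evaluates to a + i · x. Evaluating each term at x = 5:
  Term 0 contributes 1 + 0 · 5 = 1
  Term 1 contributes -4 + 1 · 5 = 1
  Term 2 contributes 3 + 2 · 5 = 13
  Term 3 contributes -4 + 3 · 5 = 11
  Term 4 contributes -1 + 4 · 5 = 19
p(5) = ⊕ of these = min[1, 1, 13, 11, 19] = 1.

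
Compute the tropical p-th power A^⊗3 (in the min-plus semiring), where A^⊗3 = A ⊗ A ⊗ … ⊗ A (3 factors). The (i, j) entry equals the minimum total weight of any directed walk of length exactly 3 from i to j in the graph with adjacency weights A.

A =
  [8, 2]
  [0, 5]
A^⊗3 =
  [7, 4]
  [2, 7]

Each entry (A^⊗3)_ij equals the minimum over all length-3 walks i = v_0 → v_1 → … → v_3 = j of Σ_t A[v_t][v_{t+1}]. For example, for (i, j) = (0, 1) we minimise over 4 possible intermediate vertex sequences; the minimum is 4, attained along the walk 0 → 1 → 0 → 1.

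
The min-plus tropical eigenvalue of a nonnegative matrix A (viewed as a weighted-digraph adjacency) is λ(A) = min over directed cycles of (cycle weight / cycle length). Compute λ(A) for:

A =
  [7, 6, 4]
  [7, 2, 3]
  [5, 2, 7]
λ(A) = 2

Enumerate directed cycles and compute their means (weight / length). Sample:
  cycle 0 → 0: weight = 7, length = 1, mean = 7/1 ≈ 7.000
  cycle 1 → 1: weight = 2, length = 1, mean = 2/1 ≈ 2.000
  cycle 2 → 2: weight = 7, length = 1, mean = 7/1 ≈ 7.000
  cycle 0 → 1 → 0: weight = 13, length = 2, mean = 13/2 ≈ 6.500
  cycle 0 → 2 → 0: weight = 9, length = 2, mean = 9/2 ≈ 4.500
  cycle 1 → 0 → 1: weight = 13, length = 2, mean = 13/2 ≈ 6.500
Minimum mean = 2.000, attained e.g. along the cycle 1 → 1 with weight 2 and length 1. So λ(A) = 2/1 = 2.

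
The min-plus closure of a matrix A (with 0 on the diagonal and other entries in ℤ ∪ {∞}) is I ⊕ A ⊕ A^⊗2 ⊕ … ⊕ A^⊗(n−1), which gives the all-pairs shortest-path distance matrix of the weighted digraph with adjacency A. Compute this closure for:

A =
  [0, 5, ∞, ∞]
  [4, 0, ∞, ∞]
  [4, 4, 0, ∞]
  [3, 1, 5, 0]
Closure =
  [0, 5, ∞, ∞]
  [4, 0, ∞, ∞]
  [4, 4, 0, ∞]
  [3, 1, 5, 0]

This is the Floyd-Warshall all-pairs shortest-path computation. For each intermediate vertex k = 0, 1, …, 3, update dist[i][j] ← min(dist[i][j], dist[i][k] + dist[k][j]). The final matrix gives, for each (i, j), the minimum total weight of any directed path from i to j (possibly empty when i = j).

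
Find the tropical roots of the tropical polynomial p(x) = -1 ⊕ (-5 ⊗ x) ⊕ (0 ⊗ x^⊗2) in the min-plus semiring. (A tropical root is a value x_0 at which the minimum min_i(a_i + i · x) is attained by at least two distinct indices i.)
Roots: {-5, 4}

Each tropical root is a break point of the lower envelope of the lines y = a_i + i · x (there are 3 lines, with slopes 0, 1, ..., 2). Only the lines that attain the minimum somewhere contribute to roots; other lines are dominated. Here the surviving (envelope) indices are i = 2, i = 1, i = 0.
Intersections between consecutive envelope lines give the roots: for adjacent envelope indices i < j the intersection is x = (a_i − a_j) / (j − i). Reading off the sorted break points: {-5, 4}.
Verification: at each break x_0, at least two indices attain the minimum of min_i(a_i + i · x_0).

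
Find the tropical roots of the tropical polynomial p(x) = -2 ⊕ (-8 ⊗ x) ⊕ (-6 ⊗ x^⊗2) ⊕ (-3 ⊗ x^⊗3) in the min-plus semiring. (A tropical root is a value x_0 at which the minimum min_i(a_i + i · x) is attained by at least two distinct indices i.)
Roots: {-3, -2, 6}

Each tropical root is a break point of the lower envelope of the lines y = a_i + i · x (there are 4 lines, with slopes 0, 1, ..., 3). Only the lines that attain the minimum somewhere contribute to roots; other lines are dominated. Here the surviving (envelope) indices are i = 3, i = 2, i = 1, i = 0.
Intersections between consecutive envelope lines give the roots: for adjacent envelope indices i < j the intersection is x = (a_i − a_j) / (j − i). Reading off the sorted break points: {-3, -2, 6}.
Verification: at each break x_0, at least two indices attain the minimum of min_i(a_i + i · x_0).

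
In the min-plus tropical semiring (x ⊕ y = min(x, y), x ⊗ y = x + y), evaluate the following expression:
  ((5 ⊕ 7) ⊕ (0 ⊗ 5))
((5 ⊕ 7) ⊕ (0 ⊗ 5)) = 5

Expand innermost to outermost. Recall ⊕ takes the minimum of its arguments and ⊗ takes their sum. Working out the expression ((5 ⊕ 7) ⊕ (0 ⊗ 5)) gives 5.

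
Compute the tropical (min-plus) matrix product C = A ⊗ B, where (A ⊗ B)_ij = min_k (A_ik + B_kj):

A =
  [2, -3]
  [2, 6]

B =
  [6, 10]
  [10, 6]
A ⊗ B =
  [7, 3]
  [8, 12]

Apply the min-plus product entry-by-entry:
  C[0][0] = min over k of (A[0][0] + B[0][0] = 2 + 6 = 8, A[0][1] + B[1][0] = -3 + 10 = 7) = 7 (attained at k = 1)
  C[0][1] = min over k of (A[0][0] + B[0][1] = 2 + 10 = 12, A[0][1] + B[1][1] = -3 + 6 = 3) = 3 (attained at k = 1)
  C[1][0] = min over k of (A[1][0] + B[0][0] = 2 + 6 = 8, A[1][1] + B[1][0] = 6 + 10 = 16) = 8 (attained at k = 0)
  C[1][1] = min over k of (A[1][0] + B[0][1] = 2 + 10 = 12, A[1][1] + B[1][1] = 6 + 6 = 12) = 12 (attained at k = 0)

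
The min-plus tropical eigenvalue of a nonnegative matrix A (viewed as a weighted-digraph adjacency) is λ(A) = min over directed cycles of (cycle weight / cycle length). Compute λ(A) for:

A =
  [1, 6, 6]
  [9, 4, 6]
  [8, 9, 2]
λ(A) = 1

Enumerate directed cycles and compute their means (weight / length). Sample:
  cycle 0 → 0: weight = 1, length = 1, mean = 1/1 ≈ 1.000
  cycle 1 → 1: weight = 4, length = 1, mean = 4/1 ≈ 4.000
  cycle 2 → 2: weight = 2, length = 1, mean = 2/1 ≈ 2.000
  cycle 0 → 1 → 0: weight = 15, length = 2, mean = 15/2 ≈ 7.500
  cycle 0 → 2 → 0: weight = 14, length = 2, mean = 14/2 ≈ 7.000
  cycle 1 → 0 → 1: weight = 15, length = 2, mean = 15/2 ≈ 7.500
Minimum mean = 1.000, attained e.g. along the cycle 0 → 0 with weight 1 and length 1. So λ(A) = 1/1 = 1.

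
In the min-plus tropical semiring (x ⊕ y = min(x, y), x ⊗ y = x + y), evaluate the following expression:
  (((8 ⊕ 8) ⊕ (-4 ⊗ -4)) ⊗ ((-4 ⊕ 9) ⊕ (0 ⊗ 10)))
(((8 ⊕ 8) ⊕ (-4 ⊗ -4)) ⊗ ((-4 ⊕ 9) ⊕ (0 ⊗ 10))) = -12

Expand innermost to outermost. Recall ⊕ takes the minimum of its arguments and ⊗ takes their sum. Working out the expression (((8 ⊕ 8) ⊕ (-4 ⊗ -4)) ⊗ ((-4 ⊕ 9) ⊕ (0 ⊗ 10))) gives -12.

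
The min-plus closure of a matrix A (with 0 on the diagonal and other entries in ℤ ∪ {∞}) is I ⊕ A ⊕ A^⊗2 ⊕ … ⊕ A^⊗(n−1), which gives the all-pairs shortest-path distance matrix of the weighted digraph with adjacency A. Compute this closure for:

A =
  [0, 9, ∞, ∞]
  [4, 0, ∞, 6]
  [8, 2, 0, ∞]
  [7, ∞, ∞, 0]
Closure =
  [0, 9, ∞, 15]
  [4, 0, ∞, 6]
  [6, 2, 0, 8]
  [7, 16, ∞, 0]

This is the Floyd-Warshall all-pairs shortest-path computation. For each intermediate vertex k = 0, 1, …, 3, update dist[i][j] ← min(dist[i][j], dist[i][k] + dist[k][j]). The final matrix gives, for each (i, j), the minimum total weight of any directed path from i to j (possibly empty when i = j).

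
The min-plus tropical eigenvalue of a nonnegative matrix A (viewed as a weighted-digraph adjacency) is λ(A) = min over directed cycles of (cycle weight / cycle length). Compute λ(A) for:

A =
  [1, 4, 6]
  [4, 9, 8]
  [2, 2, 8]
λ(A) = 1

Enumerate directed cycles and compute their means (weight / length). Sample:
  cycle 0 → 0: weight = 1, length = 1, mean = 1/1 ≈ 1.000
  cycle 1 → 1: weight = 9, length = 1, mean = 9/1 ≈ 9.000
  cycle 2 → 2: weight = 8, length = 1, mean = 8/1 ≈ 8.000
  cycle 0 → 1 → 0: weight = 8, length = 2, mean = 8/2 ≈ 4.000
  cycle 0 → 2 → 0: weight = 8, length = 2, mean = 8/2 ≈ 4.000
  cycle 1 → 0 → 1: weight = 8, length = 2, mean = 8/2 ≈ 4.000
Minimum mean = 1.000, attained e.g. along the cycle 0 → 0 with weight 1 and length 1. So λ(A) = 1/1 = 1.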